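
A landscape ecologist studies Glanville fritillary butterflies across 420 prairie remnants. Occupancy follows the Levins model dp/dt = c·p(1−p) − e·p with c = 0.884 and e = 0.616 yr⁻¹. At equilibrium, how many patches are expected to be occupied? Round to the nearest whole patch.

p* = 1 − e/c = 1 − 0.616/0.884 = 0.3032.
Expected occupied patches = N × p* = 420 × 0.3032 = 127.33 ≈ 127.

127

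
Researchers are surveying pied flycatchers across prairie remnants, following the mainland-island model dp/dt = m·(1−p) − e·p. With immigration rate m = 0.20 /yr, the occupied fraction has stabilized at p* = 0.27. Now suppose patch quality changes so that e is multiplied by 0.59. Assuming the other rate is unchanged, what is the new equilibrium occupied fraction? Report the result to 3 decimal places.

Balance m(1−p*) = e·p* gives e = m(1−p*)/p* = 0.20×0.73000/0.27000 = 0.54074.
New p* = m/(m+e) = 0.20000/(0.20000+0.31904) = 0.38533.

0.385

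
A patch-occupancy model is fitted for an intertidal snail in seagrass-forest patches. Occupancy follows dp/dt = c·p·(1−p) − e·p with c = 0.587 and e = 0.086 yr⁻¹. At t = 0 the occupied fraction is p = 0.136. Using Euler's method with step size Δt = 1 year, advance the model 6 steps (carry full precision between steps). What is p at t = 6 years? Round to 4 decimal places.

Update rule: p ← p + [c·p·(1−p) − e·p]·Δt with Δt = 1.
t = 1: p = 0.13600 + (+0.05728) = 0.19328
t = 2: p = 0.19328 + (+0.07490) = 0.26818
t = 3: p = 0.26818 + (+0.09214) = 0.36032
t = 4: p = 0.36032 + (+0.10431) = 0.46463
t = 5: p = 0.46463 + (+0.10606) = 0.57069
t = 6: p = 0.57069 + (+0.09474) = 0.66543

0.6654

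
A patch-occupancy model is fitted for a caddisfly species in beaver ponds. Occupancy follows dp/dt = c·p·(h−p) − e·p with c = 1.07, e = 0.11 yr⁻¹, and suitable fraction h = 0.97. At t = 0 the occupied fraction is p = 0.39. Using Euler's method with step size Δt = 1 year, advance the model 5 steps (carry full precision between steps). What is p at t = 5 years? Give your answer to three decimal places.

0.867

Update rule: p ← p + [c·p·(h−p) − e·p]·Δt with Δt = 1.
t = 1: p = 0.39000 + (+0.19913) = 0.58913
t = 2: p = 0.58913 + (+0.17528) = 0.76442
t = 3: p = 0.76442 + (+0.08407) = 0.84848
t = 4: p = 0.84848 + (+0.01699) = 0.86547
t = 5: p = 0.86547 + (+0.00160) = 0.86707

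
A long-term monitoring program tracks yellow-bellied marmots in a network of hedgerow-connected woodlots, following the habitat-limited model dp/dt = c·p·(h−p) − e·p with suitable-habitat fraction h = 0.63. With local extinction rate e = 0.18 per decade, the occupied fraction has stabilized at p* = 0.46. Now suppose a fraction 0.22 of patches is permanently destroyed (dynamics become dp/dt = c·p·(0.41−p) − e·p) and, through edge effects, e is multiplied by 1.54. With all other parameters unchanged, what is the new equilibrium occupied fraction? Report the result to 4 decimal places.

0.1482

Balance c(h−p*) = e gives c = e/(0.63 − 0.46000) = 0.18/0.17000 = 1.05882.
New p* = 0.41 − e/c = 0.41 − 0.27720/1.05882 = 0.14820.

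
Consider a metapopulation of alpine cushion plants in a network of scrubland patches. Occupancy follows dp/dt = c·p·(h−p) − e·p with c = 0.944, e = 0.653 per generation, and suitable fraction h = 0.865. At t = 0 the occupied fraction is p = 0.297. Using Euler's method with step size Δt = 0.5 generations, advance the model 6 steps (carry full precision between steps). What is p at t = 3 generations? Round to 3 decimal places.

0.229

Update rule: p ← p + [c·p·(h−p) − e·p]·Δt with Δt = 0.5.
step 1: Δp = -0.01735, p = 0.27965
step 2: Δp = -0.01404, p = 0.26561
step 3: Δp = -0.01158, p = 0.25403
step 4: Δp = -0.00968, p = 0.24435
step 5: Δp = -0.00820, p = 0.23615
step 6: Δp = -0.00701, p = 0.22914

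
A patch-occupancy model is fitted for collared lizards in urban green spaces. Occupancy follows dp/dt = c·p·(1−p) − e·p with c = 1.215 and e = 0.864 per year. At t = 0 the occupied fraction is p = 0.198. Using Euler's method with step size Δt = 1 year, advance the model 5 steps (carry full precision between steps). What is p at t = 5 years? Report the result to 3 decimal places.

Update rule: p ← p + [c·p·(1−p) − e·p]·Δt with Δt = 1.
t = 1: p = 0.19800 + (+0.02187) = 0.21987
t = 2: p = 0.21987 + (+0.01844) = 0.23830
t = 3: p = 0.23830 + (+0.01465) = 0.25295
t = 4: p = 0.25295 + (+0.01105) = 0.26400
t = 5: p = 0.26400 + (+0.00798) = 0.27198

0.272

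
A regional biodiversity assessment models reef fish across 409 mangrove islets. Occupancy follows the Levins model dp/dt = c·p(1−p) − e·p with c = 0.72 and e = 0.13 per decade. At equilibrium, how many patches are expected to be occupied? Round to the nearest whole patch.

335

p* = 1 − e/c = 1 − 0.13/0.72 = 0.8194.
Expected occupied patches = N × p* = 409 × 0.8194 = 335.15 ≈ 335.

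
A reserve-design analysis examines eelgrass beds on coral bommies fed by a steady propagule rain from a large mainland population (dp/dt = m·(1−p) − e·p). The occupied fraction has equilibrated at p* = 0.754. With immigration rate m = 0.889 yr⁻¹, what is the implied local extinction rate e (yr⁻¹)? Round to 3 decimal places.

At equilibrium m(1−p*) = e·p*, so e = m(1−p*)/p*.
e = 0.889 × 0.2460 / 0.754 = 0.2900.

0.290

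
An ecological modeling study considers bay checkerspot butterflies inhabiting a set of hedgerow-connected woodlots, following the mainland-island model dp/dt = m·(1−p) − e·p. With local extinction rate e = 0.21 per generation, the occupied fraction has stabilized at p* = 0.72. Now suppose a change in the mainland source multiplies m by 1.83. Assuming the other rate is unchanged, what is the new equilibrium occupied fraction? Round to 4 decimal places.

0.8247

Balance m(1−p*) = e·p* gives m = e·p*/(1−p*) = 0.21×0.72000/0.28000 = 0.54000.
New p* = m/(m+e) = 0.98820/(0.98820+0.21000) = 0.82474.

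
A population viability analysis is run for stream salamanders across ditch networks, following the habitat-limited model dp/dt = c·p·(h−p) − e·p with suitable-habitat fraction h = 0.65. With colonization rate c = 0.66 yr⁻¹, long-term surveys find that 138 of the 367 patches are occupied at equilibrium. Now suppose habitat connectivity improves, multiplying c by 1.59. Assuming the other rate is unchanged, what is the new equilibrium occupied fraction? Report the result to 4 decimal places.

Observed p* = 138/367 = 0.37602.
Balance c(h−p*) = e gives e = 0.66×(0.65 − 0.37602) = 0.18083.
New p* = 0.65 − e/c = 0.65 − 0.18083/1.04940 = 0.47768.

0.4777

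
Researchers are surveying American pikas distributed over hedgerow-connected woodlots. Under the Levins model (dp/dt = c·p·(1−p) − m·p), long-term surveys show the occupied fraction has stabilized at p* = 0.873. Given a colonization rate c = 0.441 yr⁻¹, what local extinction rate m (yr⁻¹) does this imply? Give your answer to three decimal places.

0.056

At equilibrium c(1−p*) = m.
m = 0.441 × (1 − 0.873) = 0.441 × 0.1270 = 0.0560.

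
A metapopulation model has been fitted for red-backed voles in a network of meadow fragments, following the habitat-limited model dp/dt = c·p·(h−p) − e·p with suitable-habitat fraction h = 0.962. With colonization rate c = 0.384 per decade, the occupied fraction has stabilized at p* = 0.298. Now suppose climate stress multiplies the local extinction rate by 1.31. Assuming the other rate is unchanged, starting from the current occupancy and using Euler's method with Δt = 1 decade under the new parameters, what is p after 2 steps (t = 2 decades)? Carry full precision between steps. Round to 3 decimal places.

0.255

Balance c(h−p*) = e gives e = 0.384×(0.962 − 0.29800) = 0.25498.
Starting from p₀ = 0.29800; update p ← p + (dp/dt)·Δt with the new parameters.
p: 0.29800 → 0.27445  (Δp = -0.02355)
p: 0.27445 → 0.25523  (Δp = -0.01921)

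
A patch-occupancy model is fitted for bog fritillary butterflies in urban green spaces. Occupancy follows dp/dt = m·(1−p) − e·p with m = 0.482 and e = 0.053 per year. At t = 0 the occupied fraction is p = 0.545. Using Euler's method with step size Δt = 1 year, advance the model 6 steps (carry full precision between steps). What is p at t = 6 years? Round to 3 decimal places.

Update rule: p ← p + [m·(1−p) − e·p]·Δt with Δt = 1.
  1  |  dp/dt·Δt = +0.190425  |  p_1 = 0.735425
  2  |  dp/dt·Δt = +0.088548  |  p_2 = 0.823973
  3  |  dp/dt·Δt = +0.041175  |  p_3 = 0.865147
  4  |  dp/dt·Δt = +0.019146  |  p_4 = 0.884293
  5  |  dp/dt·Δt = +0.008903  |  p_5 = 0.893196
  6  |  dp/dt·Δt = +0.004140  |  p_6 = 0.897336

0.897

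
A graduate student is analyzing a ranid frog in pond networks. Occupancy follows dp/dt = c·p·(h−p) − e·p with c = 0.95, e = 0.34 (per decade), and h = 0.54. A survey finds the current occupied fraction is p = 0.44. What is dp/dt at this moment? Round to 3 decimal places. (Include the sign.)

-0.108

Colonization term: c·p·(h−p) = 0.95×0.44×0.1000 = 0.04180.
Extinction term: e·p = 0.14960.
dp/dt = 0.04180 − 0.14960 = -0.10780.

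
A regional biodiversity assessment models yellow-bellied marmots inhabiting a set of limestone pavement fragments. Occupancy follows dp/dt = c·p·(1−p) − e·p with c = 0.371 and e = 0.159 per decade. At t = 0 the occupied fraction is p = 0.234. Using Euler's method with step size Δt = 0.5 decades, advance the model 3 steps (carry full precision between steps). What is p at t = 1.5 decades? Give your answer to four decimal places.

Update rule: p ← p + [c·p·(1−p) − e·p]·Δt with Δt = 0.5.
p: 0.23400 → 0.24865  (Δp = +0.01465)
p: 0.24865 → 0.26353  (Δp = +0.01489)
p: 0.26353 → 0.27859  (Δp = +0.01505)

0.2786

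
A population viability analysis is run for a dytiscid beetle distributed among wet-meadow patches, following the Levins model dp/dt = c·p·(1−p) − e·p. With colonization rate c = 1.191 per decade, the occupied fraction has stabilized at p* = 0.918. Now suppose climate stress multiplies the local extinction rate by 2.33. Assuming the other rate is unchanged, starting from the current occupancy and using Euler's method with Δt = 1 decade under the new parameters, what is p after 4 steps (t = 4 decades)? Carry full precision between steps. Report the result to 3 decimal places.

Balance c(1−p*) = e gives e = 1.191×(1 − 0.91800) = 0.09766.
Starting from p₀ = 0.91800; update p ← p + (dp/dt)·Δt with the new parameters.
t = 1: p = 0.91800 + (-0.11924) = 0.79876
t = 2: p = 0.79876 + (+0.00968) = 0.80844
t = 3: p = 0.80844 + (+0.00048) = 0.80892
t = 4: p = 0.80892 + (+0.00002) = 0.80894

0.809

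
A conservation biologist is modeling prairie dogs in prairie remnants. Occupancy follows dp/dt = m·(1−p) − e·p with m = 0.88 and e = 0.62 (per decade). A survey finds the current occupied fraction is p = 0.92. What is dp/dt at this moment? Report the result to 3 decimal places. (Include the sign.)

-0.500

Colonization term: m·(1−p) = 0.88×0.0800 = 0.07040.
Extinction term: e·p = 0.57040.
dp/dt = 0.07040 − 0.57040 = -0.50000.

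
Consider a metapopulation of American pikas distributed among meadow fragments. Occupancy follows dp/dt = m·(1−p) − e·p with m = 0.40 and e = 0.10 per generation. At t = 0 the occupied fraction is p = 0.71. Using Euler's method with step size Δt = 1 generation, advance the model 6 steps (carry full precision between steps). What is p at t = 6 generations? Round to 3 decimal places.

Update rule: p ← p + [m·(1−p) − e·p]·Δt with Δt = 1.
step 1: Δp = +0.04500, p = 0.75500
step 2: Δp = +0.02250, p = 0.77750
step 3: Δp = +0.01125, p = 0.78875
step 4: Δp = +0.00563, p = 0.79437
step 5: Δp = +0.00281, p = 0.79719
step 6: Δp = +0.00141, p = 0.79859

0.799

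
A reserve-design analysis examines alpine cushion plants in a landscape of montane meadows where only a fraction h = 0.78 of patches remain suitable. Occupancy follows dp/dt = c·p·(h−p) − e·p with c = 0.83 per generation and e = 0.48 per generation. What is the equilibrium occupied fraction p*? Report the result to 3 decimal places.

Setting dp/dt = 0 and dividing by p* gives c·(h−p*) = e.
So p* = h − e/c = 0.78 − 0.48/0.83 = 0.78 − 0.5783 = 0.2017.

0.202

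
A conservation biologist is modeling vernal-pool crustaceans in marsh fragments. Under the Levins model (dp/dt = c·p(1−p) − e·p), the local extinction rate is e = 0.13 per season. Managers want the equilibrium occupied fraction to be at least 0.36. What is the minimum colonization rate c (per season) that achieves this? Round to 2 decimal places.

p* = 1 − e/c ≥ 0.36 requires e/c ≤ 0.6400, i.e. c ≥ e/0.6400.
c_min = 0.13/0.6400 = 0.2031.

0.20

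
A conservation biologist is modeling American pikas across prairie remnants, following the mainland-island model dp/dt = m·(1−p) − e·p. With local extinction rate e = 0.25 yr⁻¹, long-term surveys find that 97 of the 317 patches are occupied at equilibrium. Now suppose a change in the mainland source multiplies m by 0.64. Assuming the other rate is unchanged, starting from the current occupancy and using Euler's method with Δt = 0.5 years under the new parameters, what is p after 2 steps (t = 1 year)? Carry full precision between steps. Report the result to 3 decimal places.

0.281

Observed p* = 97/317 = 0.30599.
Balance m(1−p*) = e·p* gives m = e·p*/(1−p*) = 0.25×0.30599/0.69401 = 0.11023.
Starting from p₀ = 0.30599; update p ← p + (dp/dt)·Δt with the new parameters.
p: 0.30599 → 0.29222  (Δp = -0.01377)
p: 0.29222 → 0.28066  (Δp = -0.01156)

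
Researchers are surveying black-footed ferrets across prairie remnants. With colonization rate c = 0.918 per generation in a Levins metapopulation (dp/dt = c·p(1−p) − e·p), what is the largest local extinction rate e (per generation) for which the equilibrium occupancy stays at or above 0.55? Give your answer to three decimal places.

0.413

1 − e/c ≥ 0.55 ⇒ e ≤ c(1 − 0.55) = 0.918 × 0.4500.
e_max = 0.4131.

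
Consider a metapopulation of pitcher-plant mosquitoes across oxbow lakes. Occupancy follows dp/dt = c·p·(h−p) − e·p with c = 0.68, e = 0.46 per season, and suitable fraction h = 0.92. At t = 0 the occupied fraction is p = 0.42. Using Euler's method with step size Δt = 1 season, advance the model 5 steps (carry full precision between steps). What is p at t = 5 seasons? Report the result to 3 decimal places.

0.289

Update rule: p ← p + [c·p·(h−p) − e·p]·Δt with Δt = 1.
step 1: Δp = -0.05040, p = 0.36960
step 2: Δp = -0.03169, p = 0.33791
step 3: Δp = -0.02169, p = 0.31623
step 4: Δp = -0.01563, p = 0.30059
step 5: Δp = -0.01166, p = 0.28893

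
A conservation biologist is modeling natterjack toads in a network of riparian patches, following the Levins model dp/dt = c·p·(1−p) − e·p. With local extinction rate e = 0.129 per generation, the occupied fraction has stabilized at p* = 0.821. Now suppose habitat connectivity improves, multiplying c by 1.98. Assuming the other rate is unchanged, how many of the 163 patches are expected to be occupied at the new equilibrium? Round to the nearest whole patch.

148

Balance c(1−p*) = e gives c = e/(1 − 0.82100) = 0.129/0.17900 = 0.72067.
New p* = 1 − e/c = 1 − 0.12900/1.42693 = 0.90960.
Expected occupied = 163 × 0.90960 = 148.26 ≈ 148.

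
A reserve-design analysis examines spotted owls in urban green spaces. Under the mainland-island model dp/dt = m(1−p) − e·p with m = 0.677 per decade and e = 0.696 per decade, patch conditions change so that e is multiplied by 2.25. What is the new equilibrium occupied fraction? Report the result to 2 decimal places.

0.30

Before: p* = 0.677/(0.677+0.696) = 0.4931.
After: m = 0.677, e = 1.566; p* = 0.677/2.2430 = 0.3018.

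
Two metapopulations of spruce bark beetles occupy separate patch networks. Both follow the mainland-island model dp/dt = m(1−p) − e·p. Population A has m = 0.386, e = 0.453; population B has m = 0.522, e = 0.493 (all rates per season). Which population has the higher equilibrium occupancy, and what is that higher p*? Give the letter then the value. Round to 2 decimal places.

B, 0.51

A: p*_A = m/(m+e) = 0.386/0.8390 = 0.4601.
B: p*_B = 0.522/1.0150 = 0.5143.
B is higher at 0.5143.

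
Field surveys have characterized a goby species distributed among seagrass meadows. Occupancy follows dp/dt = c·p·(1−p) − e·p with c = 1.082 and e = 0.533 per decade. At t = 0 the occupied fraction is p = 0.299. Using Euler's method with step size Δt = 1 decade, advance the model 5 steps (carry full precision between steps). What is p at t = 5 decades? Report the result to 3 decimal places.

0.496

Update rule: p ← p + [c·p·(1−p) − e·p]·Δt with Δt = 1.
  1  |  dp/dt·Δt = +0.067419  |  p_1 = 0.366419
  2  |  dp/dt·Δt = +0.055892  |  p_2 = 0.422311
  3  |  dp/dt·Δt = +0.038878  |  p_3 = 0.461189
  4  |  dp/dt·Δt = +0.023057  |  p_4 = 0.484245
  5  |  dp/dt·Δt = +0.012129  |  p_5 = 0.496374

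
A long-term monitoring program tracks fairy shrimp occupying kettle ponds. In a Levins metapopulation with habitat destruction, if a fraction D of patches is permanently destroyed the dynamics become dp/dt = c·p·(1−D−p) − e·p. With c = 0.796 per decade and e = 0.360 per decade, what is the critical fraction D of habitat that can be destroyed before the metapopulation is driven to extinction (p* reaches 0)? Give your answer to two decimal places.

The nontrivial equilibrium is p* = (1−D) − e/c; extinction occurs when this hits zero.
So D_crit = 1 − e/c = 1 − 0.360/0.796 = 1 − 0.4523 = 0.5477.
This equals the undisturbed p*, a classic result of Lande's extension.

0.55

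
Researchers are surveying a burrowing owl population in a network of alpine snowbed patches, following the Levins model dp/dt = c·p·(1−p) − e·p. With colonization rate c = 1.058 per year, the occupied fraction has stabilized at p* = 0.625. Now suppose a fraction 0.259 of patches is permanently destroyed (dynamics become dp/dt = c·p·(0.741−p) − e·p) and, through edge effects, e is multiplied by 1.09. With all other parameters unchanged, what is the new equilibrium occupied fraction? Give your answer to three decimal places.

Balance c(1−p*) = e gives e = 1.058×(1 − 0.62500) = 0.39675.
New p* = 0.741 − e/c = 0.741 − 0.43246/1.05800 = 0.33225.

0.332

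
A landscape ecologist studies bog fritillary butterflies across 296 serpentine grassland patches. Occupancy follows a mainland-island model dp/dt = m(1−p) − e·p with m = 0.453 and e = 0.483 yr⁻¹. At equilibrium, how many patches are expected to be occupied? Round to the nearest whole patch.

143

p* = m/(m+e) = 0.453/0.9360 = 0.4840.
Expected occupied patches = N × p* = 296 × 0.4840 = 143.26 ≈ 143.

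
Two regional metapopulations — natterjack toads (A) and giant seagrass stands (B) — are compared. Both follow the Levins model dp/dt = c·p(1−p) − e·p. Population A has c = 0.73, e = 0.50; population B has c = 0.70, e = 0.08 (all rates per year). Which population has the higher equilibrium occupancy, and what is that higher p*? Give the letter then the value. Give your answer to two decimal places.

A: p*_A = 1 − 0.50/0.73 = 0.3151.
B: p*_B = 1 − 0.08/0.70 = 0.8857.
B is higher at 0.8857.

B, 0.89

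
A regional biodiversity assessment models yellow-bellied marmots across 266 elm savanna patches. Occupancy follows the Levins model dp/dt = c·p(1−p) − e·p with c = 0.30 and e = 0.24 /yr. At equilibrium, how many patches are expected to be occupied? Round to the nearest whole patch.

p* = 1 − e/c = 1 − 0.24/0.30 = 0.2000.
Expected occupied patches = N × p* = 266 × 0.2000 = 53.20 ≈ 53.

53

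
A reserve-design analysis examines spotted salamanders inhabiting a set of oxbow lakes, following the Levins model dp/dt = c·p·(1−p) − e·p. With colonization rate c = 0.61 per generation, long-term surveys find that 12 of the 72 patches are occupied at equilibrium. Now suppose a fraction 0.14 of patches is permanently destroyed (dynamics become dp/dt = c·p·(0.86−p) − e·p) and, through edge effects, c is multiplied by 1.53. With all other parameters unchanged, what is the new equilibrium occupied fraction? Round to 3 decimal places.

0.315

Observed p* = 12/72 = 0.16667.
Balance c(1−p*) = e gives e = 0.61×(1 − 0.16667) = 0.50833.
New p* = 0.86 − e/c = 0.86 − 0.50833/0.93330 = 0.31534.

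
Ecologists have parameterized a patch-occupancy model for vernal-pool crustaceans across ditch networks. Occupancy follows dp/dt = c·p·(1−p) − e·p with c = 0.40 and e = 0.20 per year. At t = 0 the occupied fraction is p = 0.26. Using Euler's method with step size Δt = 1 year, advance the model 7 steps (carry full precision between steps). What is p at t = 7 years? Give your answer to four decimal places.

Update rule: p ← p + [c·p·(1−p) − e·p]·Δt with Δt = 1.
  1  |  dp/dt·Δt = +0.024960  |  p_1 = 0.284960
  2  |  dp/dt·Δt = +0.024511  |  p_2 = 0.309471
  3  |  dp/dt·Δt = +0.023585  |  p_3 = 0.333056
  4  |  dp/dt·Δt = +0.022241  |  p_4 = 0.355297
  5  |  dp/dt·Δt = +0.020565  |  p_5 = 0.375862
  6  |  dp/dt·Δt = +0.018663  |  p_6 = 0.394526
  7  |  dp/dt·Δt = +0.016645  |  p_7 = 0.411171

0.4112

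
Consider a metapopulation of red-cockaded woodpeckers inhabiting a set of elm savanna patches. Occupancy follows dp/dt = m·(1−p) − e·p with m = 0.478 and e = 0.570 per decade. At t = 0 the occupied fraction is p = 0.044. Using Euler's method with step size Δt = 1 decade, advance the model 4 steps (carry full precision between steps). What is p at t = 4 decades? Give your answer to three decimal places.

0.456

Update rule: p ← p + [m·(1−p) − e·p]·Δt with Δt = 1.
step 1: Δp = +0.43189, p = 0.47589
step 2: Δp = -0.02073, p = 0.45516
step 3: Δp = +0.00100, p = 0.45615
step 4: Δp = -0.00005, p = 0.45610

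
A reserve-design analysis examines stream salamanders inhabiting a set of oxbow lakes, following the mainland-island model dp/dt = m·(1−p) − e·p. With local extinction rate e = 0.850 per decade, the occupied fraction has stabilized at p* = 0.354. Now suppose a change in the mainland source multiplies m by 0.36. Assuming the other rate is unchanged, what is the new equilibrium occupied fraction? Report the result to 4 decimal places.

Balance m(1−p*) = e·p* gives m = e·p*/(1−p*) = 0.850×0.35400/0.64600 = 0.46579.
New p* = m/(m+e) = 0.16768/(0.16768+0.85000) = 0.16477.

0.1648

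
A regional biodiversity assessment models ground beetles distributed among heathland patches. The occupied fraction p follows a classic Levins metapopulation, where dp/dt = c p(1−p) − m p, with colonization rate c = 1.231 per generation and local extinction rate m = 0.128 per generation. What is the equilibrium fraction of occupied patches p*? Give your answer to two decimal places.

0.90

Setting dp/dt = 0 and dividing through by p* gives c·(1−p*) = m.
So p* = 1 − m/c = 1 − 0.128/1.231 = 1 − 0.1040 = 0.8960.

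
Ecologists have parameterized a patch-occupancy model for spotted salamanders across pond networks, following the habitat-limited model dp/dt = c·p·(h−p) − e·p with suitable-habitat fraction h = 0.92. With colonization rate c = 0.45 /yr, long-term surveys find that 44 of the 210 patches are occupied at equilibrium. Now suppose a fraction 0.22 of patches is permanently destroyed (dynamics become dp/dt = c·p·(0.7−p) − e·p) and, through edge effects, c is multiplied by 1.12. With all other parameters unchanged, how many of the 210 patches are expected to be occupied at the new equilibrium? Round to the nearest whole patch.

Observed p* = 44/210 = 0.20952.
Balance c(h−p*) = e gives e = 0.45×(0.92 − 0.20952) = 0.31972.
New p* = 0.7 − e/c = 0.7 − 0.31972/0.50400 = 0.06563.
Expected occupied = 210 × 0.06563 = 13.78 ≈ 14.

14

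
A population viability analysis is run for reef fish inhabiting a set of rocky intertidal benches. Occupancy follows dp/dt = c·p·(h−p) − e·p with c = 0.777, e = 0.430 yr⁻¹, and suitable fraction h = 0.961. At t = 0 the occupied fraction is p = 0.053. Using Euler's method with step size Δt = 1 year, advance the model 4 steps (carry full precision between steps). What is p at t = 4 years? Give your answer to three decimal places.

Update rule: p ← p + [c·p·(h−p) − e·p]·Δt with Δt = 1.
t = 1: p = 0.05300 + (+0.01460) = 0.06760
t = 2: p = 0.06760 + (+0.01786) = 0.08546
t = 3: p = 0.08546 + (+0.02139) = 0.10685
t = 4: p = 0.10685 + (+0.02497) = 0.13182

0.132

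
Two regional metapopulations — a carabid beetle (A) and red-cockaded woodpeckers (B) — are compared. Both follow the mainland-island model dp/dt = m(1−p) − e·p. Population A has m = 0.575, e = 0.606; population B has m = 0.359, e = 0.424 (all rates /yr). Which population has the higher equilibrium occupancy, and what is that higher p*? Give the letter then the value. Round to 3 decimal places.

A, 0.487

A: p*_A = m/(m+e) = 0.575/1.1810 = 0.4869.
B: p*_B = 0.359/0.7830 = 0.4585.
A is higher at 0.4869.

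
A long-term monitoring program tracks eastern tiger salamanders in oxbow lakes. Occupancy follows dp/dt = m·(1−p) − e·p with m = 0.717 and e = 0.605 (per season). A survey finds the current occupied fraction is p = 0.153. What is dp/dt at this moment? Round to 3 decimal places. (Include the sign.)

0.515

Colonization term: m·(1−p) = 0.717×0.8470 = 0.60730.
Extinction term: e·p = 0.09256.
dp/dt = 0.60730 − 0.09256 = 0.51473.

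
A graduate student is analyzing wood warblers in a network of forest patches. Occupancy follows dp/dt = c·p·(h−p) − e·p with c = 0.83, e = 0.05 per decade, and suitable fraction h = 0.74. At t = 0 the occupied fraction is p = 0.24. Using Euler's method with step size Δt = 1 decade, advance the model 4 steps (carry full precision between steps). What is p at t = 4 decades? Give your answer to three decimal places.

0.584

Update rule: p ← p + [c·p·(h−p) − e·p]·Δt with Δt = 1.
  1  |  dp/dt·Δt = +0.087600  |  p_1 = 0.327600
  2  |  dp/dt·Δt = +0.095755  |  p_2 = 0.423355
  3  |  dp/dt·Δt = +0.090096  |  p_3 = 0.513451
  4  |  dp/dt·Δt = +0.070874  |  p_4 = 0.584326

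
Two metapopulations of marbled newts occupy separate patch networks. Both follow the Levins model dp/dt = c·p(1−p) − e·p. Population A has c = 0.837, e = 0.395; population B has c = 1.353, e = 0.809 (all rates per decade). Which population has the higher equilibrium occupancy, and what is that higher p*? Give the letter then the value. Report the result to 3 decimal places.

A: p*_A = 1 − 0.395/0.837 = 0.5281.
B: p*_B = 1 − 0.809/1.353 = 0.4021.
A is higher at 0.5281.

A, 0.528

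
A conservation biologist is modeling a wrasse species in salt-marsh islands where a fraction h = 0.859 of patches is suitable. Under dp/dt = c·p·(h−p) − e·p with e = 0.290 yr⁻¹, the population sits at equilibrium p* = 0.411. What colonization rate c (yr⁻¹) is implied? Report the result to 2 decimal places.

At equilibrium c(h−p*) = e, so c = e/(h−p*).
c = 0.290/(0.859 − 0.411) = 0.290/0.4480 = 0.6473.

0.65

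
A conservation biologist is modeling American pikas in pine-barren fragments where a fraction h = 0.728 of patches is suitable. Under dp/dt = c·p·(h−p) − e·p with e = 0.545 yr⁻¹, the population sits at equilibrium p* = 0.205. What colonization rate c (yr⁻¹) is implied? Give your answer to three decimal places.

1.042

At equilibrium c(h−p*) = e, so c = e/(h−p*).
c = 0.545/(0.728 − 0.205) = 0.545/0.5230 = 1.0421.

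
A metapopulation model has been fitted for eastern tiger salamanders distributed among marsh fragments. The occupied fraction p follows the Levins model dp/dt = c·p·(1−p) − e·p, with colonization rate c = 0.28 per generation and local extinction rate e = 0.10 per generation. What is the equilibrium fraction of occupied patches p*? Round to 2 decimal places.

At equilibrium, colonization balances extinction: c·p*·(1−p*) = e·p*.
So p* = 1 − e/c = 1 − 0.10/0.28 = 1 − 0.3571 = 0.6429.

0.64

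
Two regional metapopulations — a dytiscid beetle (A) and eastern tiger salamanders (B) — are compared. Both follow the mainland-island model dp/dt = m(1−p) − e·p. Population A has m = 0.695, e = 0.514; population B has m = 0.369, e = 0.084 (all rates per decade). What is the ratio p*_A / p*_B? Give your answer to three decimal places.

0.706

A: p*_A = m/(m+e) = 0.695/1.2090 = 0.5749.
B: p*_B = 0.369/0.4530 = 0.8146.
p*_A / p*_B = 0.5749/0.8146 = 0.7057.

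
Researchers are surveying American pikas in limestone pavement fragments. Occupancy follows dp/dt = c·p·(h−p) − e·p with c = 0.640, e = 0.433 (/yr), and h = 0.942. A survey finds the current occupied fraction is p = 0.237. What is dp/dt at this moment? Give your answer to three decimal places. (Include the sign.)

Colonization term: c·p·(h−p) = 0.640×0.237×0.7050 = 0.10693.
Extinction term: e·p = 0.10262.
dp/dt = 0.10693 − 0.10262 = 0.00431.

0.004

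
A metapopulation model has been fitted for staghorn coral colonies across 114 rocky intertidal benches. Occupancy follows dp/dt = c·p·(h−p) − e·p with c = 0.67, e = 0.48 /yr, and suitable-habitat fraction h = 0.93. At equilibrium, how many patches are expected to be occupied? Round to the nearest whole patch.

p* = h − e/c = 0.93 − 0.7164 = 0.2136.
Expected occupied patches = N × p* = 114 × 0.2136 = 24.35 ≈ 24.

24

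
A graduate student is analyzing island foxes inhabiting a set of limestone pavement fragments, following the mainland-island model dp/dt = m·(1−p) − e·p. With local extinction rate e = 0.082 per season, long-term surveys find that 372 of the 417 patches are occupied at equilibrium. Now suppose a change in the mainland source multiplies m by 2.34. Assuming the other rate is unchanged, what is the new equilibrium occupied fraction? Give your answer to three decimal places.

Observed p* = 372/417 = 0.89209.
Balance m(1−p*) = e·p* gives m = e·p*/(1−p*) = 0.082×0.89209/0.10791 = 0.67789.
New p* = m/(m+e) = 1.58626/(1.58626+0.08200) = 0.95085.

0.951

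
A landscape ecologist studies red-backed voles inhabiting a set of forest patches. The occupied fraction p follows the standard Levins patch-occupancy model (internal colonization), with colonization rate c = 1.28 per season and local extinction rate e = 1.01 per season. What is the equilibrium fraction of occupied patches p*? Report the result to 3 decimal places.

Setting dp/dt = 0 and dividing through by p* gives c·(1−p*) = e.
So p* = 1 − e/c = 1 − 1.01/1.28 = 1 − 0.7891 = 0.2109.

0.211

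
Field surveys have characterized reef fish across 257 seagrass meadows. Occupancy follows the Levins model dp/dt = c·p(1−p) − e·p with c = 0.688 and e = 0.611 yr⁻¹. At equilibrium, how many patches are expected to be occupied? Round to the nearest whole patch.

29

p* = 1 − e/c = 1 − 0.611/0.688 = 0.1119.
Expected occupied patches = N × p* = 257 × 0.1119 = 28.76 ≈ 29.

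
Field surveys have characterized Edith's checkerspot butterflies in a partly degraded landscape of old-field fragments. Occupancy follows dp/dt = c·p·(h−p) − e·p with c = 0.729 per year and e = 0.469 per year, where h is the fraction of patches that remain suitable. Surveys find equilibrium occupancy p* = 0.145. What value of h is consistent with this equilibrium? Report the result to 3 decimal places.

0.788

At equilibrium c(h−p*) = e, so h = p* + e/c.
h = 0.145 + 0.469/0.729 = 0.145 + 0.6433 = 0.7883.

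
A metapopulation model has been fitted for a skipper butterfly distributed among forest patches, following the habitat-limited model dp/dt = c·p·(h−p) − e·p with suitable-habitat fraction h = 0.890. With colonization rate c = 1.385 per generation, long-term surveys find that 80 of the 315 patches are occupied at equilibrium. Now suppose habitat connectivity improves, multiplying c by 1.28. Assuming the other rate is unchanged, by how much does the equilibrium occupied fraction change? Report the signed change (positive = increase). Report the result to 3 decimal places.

0.139

Observed p* = 80/315 = 0.25397.
Balance c(h−p*) = e gives e = 1.385×(0.89 − 0.25397) = 0.88090.
New p* = 0.89 − e/c = 0.89 − 0.88090/1.77280 = 0.39310.
Δp* = 0.39310 − 0.25397 = +0.13913.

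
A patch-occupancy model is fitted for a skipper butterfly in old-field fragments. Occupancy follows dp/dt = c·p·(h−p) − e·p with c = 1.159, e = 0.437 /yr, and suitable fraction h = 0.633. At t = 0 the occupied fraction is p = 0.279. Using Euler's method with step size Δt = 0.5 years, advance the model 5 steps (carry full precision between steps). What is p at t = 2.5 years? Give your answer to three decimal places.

Update rule: p ← p + [c·p·(h−p) − e·p]·Δt with Δt = 0.5.
  1  |  dp/dt·Δt = -0.003727  |  p_1 = 0.275273
  2  |  dp/dt·Δt = -0.003082  |  p_2 = 0.272191
  3  |  dp/dt·Δt = -0.002562  |  p_3 = 0.269629
  4  |  dp/dt·Δt = -0.002137  |  p_4 = 0.267492
  5  |  dp/dt·Δt = -0.001789  |  p_5 = 0.265703

0.266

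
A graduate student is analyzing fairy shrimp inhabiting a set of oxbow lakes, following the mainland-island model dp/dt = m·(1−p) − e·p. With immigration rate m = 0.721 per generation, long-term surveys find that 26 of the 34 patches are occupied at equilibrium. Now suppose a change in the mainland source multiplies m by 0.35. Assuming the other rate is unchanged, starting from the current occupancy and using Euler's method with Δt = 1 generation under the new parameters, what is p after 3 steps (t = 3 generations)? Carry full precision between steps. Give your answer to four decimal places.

Observed p* = 26/34 = 0.76471.
Balance m(1−p*) = e·p* gives e = m(1−p*)/p* = 0.721×0.23529/0.76471 = 0.22185.
Starting from p₀ = 0.76471; update p ← p + (dp/dt)·Δt with the new parameters.
  1  |  dp/dt·Δt = -0.110271  |  p_1 = 0.654435
  2  |  dp/dt·Δt = -0.057981  |  p_2 = 0.596455
  3  |  dp/dt·Δt = -0.030486  |  p_3 = 0.565968

0.5660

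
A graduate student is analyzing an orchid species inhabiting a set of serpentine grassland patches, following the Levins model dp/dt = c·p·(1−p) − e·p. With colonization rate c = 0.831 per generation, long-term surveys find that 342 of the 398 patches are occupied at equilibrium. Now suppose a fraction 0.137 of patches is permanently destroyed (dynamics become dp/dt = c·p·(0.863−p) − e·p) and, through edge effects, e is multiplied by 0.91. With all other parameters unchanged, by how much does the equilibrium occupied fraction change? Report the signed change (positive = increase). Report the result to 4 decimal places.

Observed p* = 342/398 = 0.85930.
Balance c(1−p*) = e gives e = 0.831×(1 − 0.85930) = 0.11692.
New p* = 0.863 − e/c = 0.863 − 0.10640/0.83100 = 0.73496.
Δp* = 0.73496 − 0.85930 = -0.12434.

-0.1243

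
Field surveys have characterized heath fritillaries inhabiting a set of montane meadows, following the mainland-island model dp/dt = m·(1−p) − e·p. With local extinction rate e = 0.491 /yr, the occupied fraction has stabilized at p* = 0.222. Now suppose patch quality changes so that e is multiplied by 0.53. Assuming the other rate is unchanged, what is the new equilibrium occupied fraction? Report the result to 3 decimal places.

Balance m(1−p*) = e·p* gives m = e·p*/(1−p*) = 0.491×0.22200/0.77800 = 0.14011.
New p* = m/(m+e) = 0.14011/(0.14011+0.26023) = 0.34998.

0.350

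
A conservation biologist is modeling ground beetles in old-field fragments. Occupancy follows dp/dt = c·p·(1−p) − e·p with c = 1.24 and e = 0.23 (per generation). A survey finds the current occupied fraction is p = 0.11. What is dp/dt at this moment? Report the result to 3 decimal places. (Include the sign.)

Colonization term: c·p·(1−p) = 1.24×0.11×0.8900 = 0.12140.
Extinction term: e·p = 0.02530.
dp/dt = 0.12140 − 0.02530 = 0.09610.

0.096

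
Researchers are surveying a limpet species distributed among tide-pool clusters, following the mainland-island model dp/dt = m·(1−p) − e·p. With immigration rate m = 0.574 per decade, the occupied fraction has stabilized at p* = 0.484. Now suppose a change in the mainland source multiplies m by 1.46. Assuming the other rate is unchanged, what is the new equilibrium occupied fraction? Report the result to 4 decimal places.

0.5780

Balance m(1−p*) = e·p* gives e = m(1−p*)/p* = 0.574×0.51600/0.48400 = 0.61195.
New p* = m/(m+e) = 0.83804/(0.83804+0.61195) = 0.57796.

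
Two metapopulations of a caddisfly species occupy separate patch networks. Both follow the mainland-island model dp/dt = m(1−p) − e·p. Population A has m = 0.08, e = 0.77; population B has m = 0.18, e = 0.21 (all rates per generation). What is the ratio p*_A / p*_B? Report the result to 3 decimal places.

A: p*_A = m/(m+e) = 0.08/0.8500 = 0.0941.
B: p*_B = 0.18/0.3900 = 0.4615.
p*_A / p*_B = 0.0941/0.4615 = 0.2039.

0.204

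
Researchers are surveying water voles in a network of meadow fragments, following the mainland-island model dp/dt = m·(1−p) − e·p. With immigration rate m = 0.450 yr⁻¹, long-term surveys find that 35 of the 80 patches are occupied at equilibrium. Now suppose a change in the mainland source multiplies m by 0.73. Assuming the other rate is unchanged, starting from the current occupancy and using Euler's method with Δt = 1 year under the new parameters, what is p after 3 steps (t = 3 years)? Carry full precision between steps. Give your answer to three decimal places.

0.362

Observed p* = 35/80 = 0.43750.
Balance m(1−p*) = e·p* gives e = m(1−p*)/p* = 0.450×0.56250/0.43750 = 0.57857.
Starting from p₀ = 0.43750; update p ← p + (dp/dt)·Δt with the new parameters.
step 1: Δp = -0.06834, p = 0.36916
step 2: Δp = -0.00635, p = 0.36281
step 3: Δp = -0.00059, p = 0.36221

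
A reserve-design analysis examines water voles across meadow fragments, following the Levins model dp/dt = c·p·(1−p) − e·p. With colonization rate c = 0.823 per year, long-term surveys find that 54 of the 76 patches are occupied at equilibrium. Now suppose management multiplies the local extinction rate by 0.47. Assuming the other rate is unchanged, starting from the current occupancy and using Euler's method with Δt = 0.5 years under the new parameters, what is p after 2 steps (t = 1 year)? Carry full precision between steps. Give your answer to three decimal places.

0.789

Observed p* = 54/76 = 0.71053.
Balance c(1−p*) = e gives e = 0.823×(1 − 0.71053) = 0.23824.
Starting from p₀ = 0.71053; update p ← p + (dp/dt)·Δt with the new parameters.
t = 0.5: p = 0.71053 + (+0.04486) = 0.75538
t = 1: p = 0.75538 + (+0.03375) = 0.78913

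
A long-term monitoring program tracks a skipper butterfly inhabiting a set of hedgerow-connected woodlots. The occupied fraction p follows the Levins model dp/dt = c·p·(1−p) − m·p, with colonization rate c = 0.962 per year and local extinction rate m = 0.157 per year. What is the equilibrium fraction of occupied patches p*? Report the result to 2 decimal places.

0.84

At equilibrium, colonization balances extinction: c·p*·(1−p*) = m·p*.
So p* = 1 − m/c = 1 − 0.157/0.962 = 1 − 0.1632 = 0.8368.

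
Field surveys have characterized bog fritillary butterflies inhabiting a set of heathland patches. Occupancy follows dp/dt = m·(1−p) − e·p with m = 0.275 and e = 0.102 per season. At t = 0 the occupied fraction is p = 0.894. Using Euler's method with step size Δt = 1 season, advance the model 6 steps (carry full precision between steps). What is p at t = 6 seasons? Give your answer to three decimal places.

Update rule: p ← p + [m·(1−p) − e·p]·Δt with Δt = 1.
t = 1: p = 0.89400 + (-0.06204) = 0.83196
t = 2: p = 0.83196 + (-0.03865) = 0.79331
t = 3: p = 0.79331 + (-0.02408) = 0.76923
t = 4: p = 0.76923 + (-0.01500) = 0.75423
t = 5: p = 0.75423 + (-0.00935) = 0.74489
t = 6: p = 0.74489 + (-0.00582) = 0.73906

0.739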